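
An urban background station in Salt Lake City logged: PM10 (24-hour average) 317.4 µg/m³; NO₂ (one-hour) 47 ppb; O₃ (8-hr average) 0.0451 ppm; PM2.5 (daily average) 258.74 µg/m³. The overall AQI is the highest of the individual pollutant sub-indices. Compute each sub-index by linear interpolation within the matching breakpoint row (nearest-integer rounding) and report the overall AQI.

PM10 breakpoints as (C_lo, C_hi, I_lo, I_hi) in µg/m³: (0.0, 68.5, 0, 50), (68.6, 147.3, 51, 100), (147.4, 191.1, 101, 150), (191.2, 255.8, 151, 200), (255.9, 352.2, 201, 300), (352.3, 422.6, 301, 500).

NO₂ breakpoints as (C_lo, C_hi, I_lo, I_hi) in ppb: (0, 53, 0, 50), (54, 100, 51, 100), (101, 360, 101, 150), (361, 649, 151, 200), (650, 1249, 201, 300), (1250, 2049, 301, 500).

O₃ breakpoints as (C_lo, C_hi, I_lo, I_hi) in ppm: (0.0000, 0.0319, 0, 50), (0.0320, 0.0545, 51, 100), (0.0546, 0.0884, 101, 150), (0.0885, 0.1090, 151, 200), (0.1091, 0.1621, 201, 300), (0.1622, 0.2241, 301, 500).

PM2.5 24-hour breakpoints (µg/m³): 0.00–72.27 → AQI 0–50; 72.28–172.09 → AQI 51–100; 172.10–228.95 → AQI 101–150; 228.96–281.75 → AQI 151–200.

PM10: 317.4 lies in 255.9–352.2, so I_lo=201, I_hi=300, C_lo=255.9, C_hi=352.2.
(300−201)/(352.2−255.9) × (317.4−255.9) + 201 = 99/96.3 × 61.5 + 201 ≈ 264.22 → 264.
NO₂ 47: bracket 0–53 → index 0–50; slope 50/53, offset 47.
AQI = 0 + 50/53·47 ≈ 44.34 ⇒ 44.
O₃: 0.0451 ∈ [0.0320, 0.0545] ↔ index [51, 100].
51 + (0.0451−0.0320)·(100−51)/(0.0545−0.0320) = 51 + 0.0131·49/0.0225 ≈ 79.53, so AQI = 80.
PM2.5 258.74: bracket 228.96–281.75 → index 151–200; slope 49/52.79, offset 29.78.
AQI = 151 + 49/52.79·29.78 ≈ 178.64 ⇒ 179.
Sub-indices: PM10→264, NO₂→44, O₃→80, PM2.5→179. Overall AQI = max = 264; dominant pollutant is PM10.

264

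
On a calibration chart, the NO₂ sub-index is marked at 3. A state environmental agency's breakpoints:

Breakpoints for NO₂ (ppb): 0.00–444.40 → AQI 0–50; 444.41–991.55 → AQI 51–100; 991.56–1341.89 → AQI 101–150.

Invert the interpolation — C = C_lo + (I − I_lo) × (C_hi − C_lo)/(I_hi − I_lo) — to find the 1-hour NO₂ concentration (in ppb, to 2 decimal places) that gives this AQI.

AQI 3 lies in the 0–50 band, which corresponds to 0.00–444.40 ppb.
C = 0.00 + (3−0)×(444.40−0.00)/(50−0) = 0.00 + 3×444.40/50 ≈ 26.6640 ppb → 26.66 ppb to 2 dp.

26.66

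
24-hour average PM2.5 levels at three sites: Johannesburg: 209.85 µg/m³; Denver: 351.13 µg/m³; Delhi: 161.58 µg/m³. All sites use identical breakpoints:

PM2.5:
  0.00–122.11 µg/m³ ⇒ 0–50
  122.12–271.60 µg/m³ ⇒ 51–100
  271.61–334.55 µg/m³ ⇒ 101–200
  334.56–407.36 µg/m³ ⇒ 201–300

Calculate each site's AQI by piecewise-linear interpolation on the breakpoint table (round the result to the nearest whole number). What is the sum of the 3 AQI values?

Johannesburg: 209.85 lies in 122.12–271.60, so I_lo=51, I_hi=100, C_lo=122.12, C_hi=271.60.
(100−51)/(271.60−122.12) × (209.85−122.12) + 51 = 49/149.48 × 87.73 + 51 ≈ 79.76 → 80.
Denver: 351.13 lies in 334.56–407.36, so I_lo=201, I_hi=300, C_lo=334.56, C_hi=407.36.
(300−201)/(407.36−334.56) × (351.13−334.56) + 201 = 99/72.80 × 16.57 + 201 ≈ 223.53 → 224.
Delhi: 161.58 lies in 122.12–271.60, so I_lo=51, I_hi=100, C_lo=122.12, C_hi=271.60.
(100−51)/(271.60−122.12) × (161.58−122.12) + 51 = 49/149.48 × 39.46 + 51 ≈ 63.94 → 64.
AQIs: Johannesburg=80, Denver=224, Delhi=64. Sum = 80 + 224 + 64 = 368.

368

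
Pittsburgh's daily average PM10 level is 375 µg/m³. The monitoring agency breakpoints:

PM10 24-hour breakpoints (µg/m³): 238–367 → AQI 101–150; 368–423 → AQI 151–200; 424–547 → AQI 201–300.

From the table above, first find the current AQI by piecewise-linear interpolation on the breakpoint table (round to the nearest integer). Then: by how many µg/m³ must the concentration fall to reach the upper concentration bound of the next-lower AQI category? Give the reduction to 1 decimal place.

8.0

PM10 375: bracket 368–423 → index 151–200; slope 49/55, offset 7.
AQI = 151 + 49/55·7 ≈ 157.24 ⇒ 157.
Current AQI 157 is in the Unhealthy range (151–200). The next-lower category tops out at AQI 150, whose upper concentration bound is 367 µg/m³.
Reduction needed = 375 − 367 = 8.0 µg/m³.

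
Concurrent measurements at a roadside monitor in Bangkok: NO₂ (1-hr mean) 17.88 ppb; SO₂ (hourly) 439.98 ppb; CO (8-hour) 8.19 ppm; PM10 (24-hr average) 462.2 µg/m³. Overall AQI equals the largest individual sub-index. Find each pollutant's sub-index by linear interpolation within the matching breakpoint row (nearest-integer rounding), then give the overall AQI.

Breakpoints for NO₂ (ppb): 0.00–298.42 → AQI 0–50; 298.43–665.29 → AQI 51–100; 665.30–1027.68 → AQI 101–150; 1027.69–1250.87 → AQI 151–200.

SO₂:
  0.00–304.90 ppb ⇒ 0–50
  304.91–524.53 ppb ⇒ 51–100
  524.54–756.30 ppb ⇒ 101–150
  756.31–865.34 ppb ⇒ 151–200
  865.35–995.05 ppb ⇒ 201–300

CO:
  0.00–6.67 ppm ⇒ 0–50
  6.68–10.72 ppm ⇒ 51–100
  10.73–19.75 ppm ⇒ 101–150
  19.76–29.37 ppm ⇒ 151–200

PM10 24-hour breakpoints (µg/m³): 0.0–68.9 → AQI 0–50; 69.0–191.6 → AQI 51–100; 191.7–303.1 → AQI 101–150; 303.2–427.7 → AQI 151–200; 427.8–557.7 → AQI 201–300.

NO₂ 17.88: bracket 0.00–298.42 → index 0–50; slope 50/298.42, offset 17.88.
AQI = 0 + 50/298.42·17.88 ≈ 3.00 ⇒ 3.
SO₂ 439.98: bracket 304.91–524.53 → index 51–100; slope 49/219.62, offset 135.07.
AQI = 51 + 49/219.62·135.07 ≈ 81.14 ⇒ 81.
CO: row 6.68–10.72 (AQI 51–100). (100−51)·(8.19−6.68)/(10.72−6.68) + 51 = 49·1.51/4.04 + 51 ≈ 69.31 → 69.
PM10 462.2: bracket 427.8–557.7 → index 201–300; slope 99/129.9, offset 34.4.
AQI = 201 + 99/129.9·34.4 ≈ 227.22 ⇒ 227.
Sub-indices: NO₂→3, SO₂→81, CO→69, PM10→227. Overall AQI = max = 227; dominant pollutant is PM10.

227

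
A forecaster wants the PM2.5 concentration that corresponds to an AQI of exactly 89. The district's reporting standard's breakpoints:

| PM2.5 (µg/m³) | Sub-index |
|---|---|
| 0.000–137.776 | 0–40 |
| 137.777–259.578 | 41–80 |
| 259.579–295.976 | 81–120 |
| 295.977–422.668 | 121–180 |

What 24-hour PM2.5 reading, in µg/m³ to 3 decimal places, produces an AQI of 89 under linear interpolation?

267.045

AQI 89 lies in the 81–120 band, which corresponds to 259.579–295.976 µg/m³.
C = 259.579 + (89−81)×(295.976−259.579)/(120−81) = 259.579 + 8×36.397/39 ≈ 267.04505 µg/m³ → 267.045 µg/m³ to 3 dp.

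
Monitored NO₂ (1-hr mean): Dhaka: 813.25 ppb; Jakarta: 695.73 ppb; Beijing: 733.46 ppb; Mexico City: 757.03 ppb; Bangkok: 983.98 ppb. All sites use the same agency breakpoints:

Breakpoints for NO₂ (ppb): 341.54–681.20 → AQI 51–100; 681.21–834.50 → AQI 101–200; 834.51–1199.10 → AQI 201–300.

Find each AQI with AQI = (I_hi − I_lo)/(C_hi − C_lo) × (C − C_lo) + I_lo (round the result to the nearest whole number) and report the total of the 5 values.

Dhaka 813.25: bracket 681.21–834.50 → index 101–200; slope 99/153.29, offset 132.04.
AQI = 101 + 99/153.29·132.04 ≈ 186.28 ⇒ 186.
Jakarta: 695.73 ∈ [681.21, 834.50] ↔ index [101, 200].
101 + (695.73−681.21)·(200−101)/(834.50−681.21) = 101 + 14.52·99/153.29 ≈ 110.38, so AQI = 110.
Beijing: 733.46 lies in 681.21–834.50, so I_lo=101, I_hi=200, C_lo=681.21, C_hi=834.50.
(200−101)/(834.50−681.21) × (733.46−681.21) + 101 = 99/153.29 × 52.25 + 101 ≈ 134.74 → 135.
Mexico City: 757.03 lies in 681.21–834.50, so I_lo=101, I_hi=200, C_lo=681.21, C_hi=834.50.
(200−101)/(834.50−681.21) × (757.03−681.21) + 101 = 99/153.29 × 75.82 + 101 ≈ 149.97 → 150.
Bangkok: row 834.51–1199.10 (AQI 201–300). (300−201)·(983.98−834.51)/(1199.10−834.51) + 201 = 99·149.47/364.59 + 201 ≈ 241.59 → 242.
AQIs: Dhaka=186, Jakarta=110, Beijing=135, Mexico City=150, Bangkok=242. Sum = 186 + 110 + 135 + 150 + 242 = 823.

823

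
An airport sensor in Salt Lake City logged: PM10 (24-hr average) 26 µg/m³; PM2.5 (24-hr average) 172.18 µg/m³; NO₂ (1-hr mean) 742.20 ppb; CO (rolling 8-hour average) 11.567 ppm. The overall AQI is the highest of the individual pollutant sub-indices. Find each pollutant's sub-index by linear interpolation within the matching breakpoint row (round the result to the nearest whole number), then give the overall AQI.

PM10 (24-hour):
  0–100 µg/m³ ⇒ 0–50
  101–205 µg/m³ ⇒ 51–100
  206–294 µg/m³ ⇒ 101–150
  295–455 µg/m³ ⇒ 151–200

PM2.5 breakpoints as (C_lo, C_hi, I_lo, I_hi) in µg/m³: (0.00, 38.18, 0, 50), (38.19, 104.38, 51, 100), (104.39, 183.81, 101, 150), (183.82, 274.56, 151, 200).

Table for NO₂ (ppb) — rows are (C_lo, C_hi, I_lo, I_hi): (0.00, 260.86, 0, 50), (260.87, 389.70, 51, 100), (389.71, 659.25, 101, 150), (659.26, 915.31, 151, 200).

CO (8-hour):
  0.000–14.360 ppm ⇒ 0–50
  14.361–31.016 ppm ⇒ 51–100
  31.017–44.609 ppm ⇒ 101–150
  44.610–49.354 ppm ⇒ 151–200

167

PM10: 26 ∈ [0, 100] ↔ index [0, 50].
0 + (26−0)·(50−0)/(100−0) = 0 + 26·50/100 ≈ 13.00, so AQI = 13.
PM2.5 172.18: bracket 104.39–183.81 → index 101–150; slope 49/79.42, offset 67.79.
AQI = 101 + 49/79.42·67.79 ≈ 142.82 ⇒ 143.
NO₂ 742.20: bracket 659.26–915.31 → index 151–200; slope 49/256.05, offset 82.94.
AQI = 151 + 49/256.05·82.94 ≈ 166.87 ⇒ 167.
CO 11.567: bracket 0.000–14.360 → index 0–50; slope 50/14.360, offset 11.567.
AQI = 0 + 50/14.360·11.567 ≈ 40.28 ⇒ 40.
Sub-indices: PM10→13, PM2.5→143, NO₂→167, CO→40. Overall AQI = max = 167; dominant pollutant is NO₂.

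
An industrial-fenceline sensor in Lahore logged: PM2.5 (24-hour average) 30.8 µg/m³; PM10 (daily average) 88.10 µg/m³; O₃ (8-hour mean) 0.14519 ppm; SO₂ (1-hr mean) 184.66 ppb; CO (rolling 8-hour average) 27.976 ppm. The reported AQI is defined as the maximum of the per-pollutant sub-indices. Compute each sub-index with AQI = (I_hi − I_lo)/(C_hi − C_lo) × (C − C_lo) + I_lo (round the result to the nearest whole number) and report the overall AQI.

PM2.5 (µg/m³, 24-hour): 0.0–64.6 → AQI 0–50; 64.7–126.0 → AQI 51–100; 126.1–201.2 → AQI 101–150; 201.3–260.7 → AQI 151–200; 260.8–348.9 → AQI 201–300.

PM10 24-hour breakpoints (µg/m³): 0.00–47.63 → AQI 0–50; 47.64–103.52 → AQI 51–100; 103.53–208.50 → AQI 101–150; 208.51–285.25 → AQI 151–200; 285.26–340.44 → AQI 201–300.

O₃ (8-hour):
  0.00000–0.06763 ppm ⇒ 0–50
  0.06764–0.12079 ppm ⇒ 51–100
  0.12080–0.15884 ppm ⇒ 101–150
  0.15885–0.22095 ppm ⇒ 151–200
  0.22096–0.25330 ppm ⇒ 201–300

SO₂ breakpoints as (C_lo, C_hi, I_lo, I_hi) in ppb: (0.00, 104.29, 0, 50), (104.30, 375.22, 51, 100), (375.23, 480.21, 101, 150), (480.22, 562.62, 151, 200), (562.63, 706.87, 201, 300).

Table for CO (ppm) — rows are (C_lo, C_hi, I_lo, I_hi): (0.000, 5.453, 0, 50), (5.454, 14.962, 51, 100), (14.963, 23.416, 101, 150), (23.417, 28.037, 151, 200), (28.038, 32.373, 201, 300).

PM2.5: 30.8 ∈ [0.0, 64.6] ↔ index [0, 50].
0 + (30.8−0.0)·(50−0)/(64.6−0.0) = 0 + 30.8·50/64.6 ≈ 23.84, so AQI = 24.
PM10: 88.10 ∈ [47.64, 103.52] ↔ index [51, 100].
51 + (88.10−47.64)·(100−51)/(103.52−47.64) = 51 + 40.46·49/55.88 ≈ 86.48, so AQI = 86.
O₃: 0.14519 lies in 0.12080–0.15884, so I_lo=101, I_hi=150, C_lo=0.12080, C_hi=0.15884.
(150−101)/(0.15884−0.12080) × (0.14519−0.12080) + 101 = 49/0.03804 × 0.02439 + 101 ≈ 132.42 → 132.
SO₂: 184.66 ∈ [104.30, 375.22] ↔ index [51, 100].
51 + (184.66−104.30)·(100−51)/(375.22−104.30) = 51 + 80.36·49/270.92 ≈ 65.53, so AQI = 66.
CO: row 23.417–28.037 (AQI 151–200). (200−151)·(27.976−23.417)/(28.037−23.417) + 151 = 49·4.559/4.620 + 151 ≈ 199.35 → 199.
Sub-indices: PM2.5→24, PM10→86, O₃→132, SO₂→66, CO→199. Overall AQI = max = 199; dominant pollutant is CO.

199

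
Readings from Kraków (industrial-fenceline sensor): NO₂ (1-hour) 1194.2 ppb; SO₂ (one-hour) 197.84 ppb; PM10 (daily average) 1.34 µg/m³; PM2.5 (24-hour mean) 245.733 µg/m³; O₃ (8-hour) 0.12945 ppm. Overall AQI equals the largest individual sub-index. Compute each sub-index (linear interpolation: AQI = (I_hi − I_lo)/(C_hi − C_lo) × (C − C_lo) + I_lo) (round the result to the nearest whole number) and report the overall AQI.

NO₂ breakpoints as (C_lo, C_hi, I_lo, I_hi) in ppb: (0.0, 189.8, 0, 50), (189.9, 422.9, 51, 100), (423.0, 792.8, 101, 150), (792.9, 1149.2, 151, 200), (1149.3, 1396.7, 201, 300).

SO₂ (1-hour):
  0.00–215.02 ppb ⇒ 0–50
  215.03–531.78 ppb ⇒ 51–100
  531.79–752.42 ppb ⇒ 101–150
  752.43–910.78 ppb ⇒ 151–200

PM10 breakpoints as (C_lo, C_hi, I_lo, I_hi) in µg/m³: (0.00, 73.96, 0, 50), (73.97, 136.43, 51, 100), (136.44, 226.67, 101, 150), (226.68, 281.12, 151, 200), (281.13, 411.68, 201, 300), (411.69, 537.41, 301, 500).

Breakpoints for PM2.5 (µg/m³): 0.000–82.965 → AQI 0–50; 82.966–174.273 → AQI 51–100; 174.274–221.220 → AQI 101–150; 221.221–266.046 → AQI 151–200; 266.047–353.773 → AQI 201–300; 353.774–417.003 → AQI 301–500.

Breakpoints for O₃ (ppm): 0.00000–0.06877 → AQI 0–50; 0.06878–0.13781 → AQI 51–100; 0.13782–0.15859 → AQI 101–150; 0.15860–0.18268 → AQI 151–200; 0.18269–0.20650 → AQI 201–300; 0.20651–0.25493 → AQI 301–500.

219

NO₂: 1194.2 lies in 1149.3–1396.7, so I_lo=201, I_hi=300, C_lo=1149.3, C_hi=1396.7.
(300−201)/(1396.7−1149.3) × (1194.2−1149.3) + 201 = 99/247.4 × 44.9 + 201 ≈ 218.97 → 219.
SO₂: 197.84 lies in 0.00–215.02, so I_lo=0, I_hi=50, C_lo=0.00, C_hi=215.02.
(50−0)/(215.02−0.00) × (197.84−0.00) + 0 = 50/215.02 × 197.84 + 0 ≈ 46.01 → 46.
PM10: row 0.00–73.96 (AQI 0–50). (50−0)·(1.34−0.00)/(73.96−0.00) + 0 = 50·1.34/73.96 + 0 ≈ 0.91 → 1.
PM2.5: 245.733 ∈ [221.221, 266.046] ↔ index [151, 200].
151 + (245.733−221.221)·(200−151)/(266.046−221.221) = 151 + 24.512·49/44.825 ≈ 177.80, so AQI = 178.
O₃: 0.12945 ∈ [0.06878, 0.13781] ↔ index [51, 100].
51 + (0.12945−0.06878)·(100−51)/(0.13781−0.06878) = 51 + 0.06067·49/0.06903 ≈ 94.07, so AQI = 94.
Sub-indices: NO₂→219, SO₂→46, PM10→1, PM2.5→178, O₃→94. Overall AQI = max = 219; dominant pollutant is NO₂.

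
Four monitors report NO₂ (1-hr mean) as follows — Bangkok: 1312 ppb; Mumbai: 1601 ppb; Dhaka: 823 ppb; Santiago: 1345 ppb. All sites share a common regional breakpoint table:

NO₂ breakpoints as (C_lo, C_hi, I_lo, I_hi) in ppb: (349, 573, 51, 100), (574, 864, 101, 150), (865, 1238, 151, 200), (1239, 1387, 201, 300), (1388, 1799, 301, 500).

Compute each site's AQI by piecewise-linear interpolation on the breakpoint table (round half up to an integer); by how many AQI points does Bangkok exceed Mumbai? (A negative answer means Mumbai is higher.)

-154

Bangkok: 1312 lies in 1239–1387, so I_lo=201, I_hi=300, C_lo=1239, C_hi=1387.
(300−201)/(1387−1239) × (1312−1239) + 201 = 99/148 × 73 + 201 ≈ 249.83 → 250.
Mumbai: 1601 ∈ [1388, 1799] ↔ index [301, 500].
301 + (1601−1388)·(500−301)/(1799−1388) = 301 + 213·199/411 ≈ 404.13, so AQI = 404.
Dhaka: 823 lies in 574–864, so I_lo=101, I_hi=150, C_lo=574, C_hi=864.
(150−101)/(864−574) × (823−574) + 101 = 49/290 × 249 + 101 ≈ 143.07 → 143.
Santiago: 1345 ∈ [1239, 1387] ↔ index [201, 300].
201 + (1345−1239)·(300−201)/(1387−1239) = 201 + 106·99/148 ≈ 271.91, so AQI = 272.
AQIs: Bangkok=250, Mumbai=404, Dhaka=143, Santiago=272. Bangkok (250) − Mumbai (404) = -154.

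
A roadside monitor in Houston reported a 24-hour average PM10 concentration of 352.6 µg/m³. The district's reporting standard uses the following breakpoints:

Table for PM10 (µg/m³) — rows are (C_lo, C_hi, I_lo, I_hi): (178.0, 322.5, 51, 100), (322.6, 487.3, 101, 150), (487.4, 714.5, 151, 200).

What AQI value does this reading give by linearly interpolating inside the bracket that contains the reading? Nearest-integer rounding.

PM10: row 322.6–487.3 (AQI 101–150). (150−101)·(352.6−322.6)/(487.3−322.6) + 101 = 49·30.0/164.7 + 101 ≈ 109.93 → 110.

110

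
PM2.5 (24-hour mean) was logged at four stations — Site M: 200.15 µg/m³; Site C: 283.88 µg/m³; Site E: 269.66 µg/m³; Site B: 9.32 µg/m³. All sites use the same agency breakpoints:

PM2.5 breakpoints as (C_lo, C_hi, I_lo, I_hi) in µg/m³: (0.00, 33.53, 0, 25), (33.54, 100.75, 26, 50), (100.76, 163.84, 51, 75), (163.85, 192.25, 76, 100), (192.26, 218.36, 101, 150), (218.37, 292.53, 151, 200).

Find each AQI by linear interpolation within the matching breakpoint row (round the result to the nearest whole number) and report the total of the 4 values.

502

Site M: 200.15 lies in 192.26–218.36, so I_lo=101, I_hi=150, C_lo=192.26, C_hi=218.36.
(150−101)/(218.36−192.26) × (200.15−192.26) + 101 = 49/26.10 × 7.89 + 101 ≈ 115.81 → 116.
Site C 283.88: bracket 218.37–292.53 → index 151–200; slope 49/74.16, offset 65.51.
AQI = 151 + 49/74.16·65.51 ≈ 194.28 ⇒ 194.
Site E: 269.66 lies in 218.37–292.53, so I_lo=151, I_hi=200, C_lo=218.37, C_hi=292.53.
(200−151)/(292.53−218.37) × (269.66−218.37) + 151 = 49/74.16 × 51.29 + 151 ≈ 184.89 → 185.
Site B: row 0.00–33.53 (AQI 0–25). (25−0)·(9.32−0.00)/(33.53−0.00) + 0 = 25·9.32/33.53 + 0 ≈ 6.95 → 7.
AQIs: Site M=116, Site C=194, Site E=185, Site B=7. Sum = 116 + 194 + 185 + 7 = 502.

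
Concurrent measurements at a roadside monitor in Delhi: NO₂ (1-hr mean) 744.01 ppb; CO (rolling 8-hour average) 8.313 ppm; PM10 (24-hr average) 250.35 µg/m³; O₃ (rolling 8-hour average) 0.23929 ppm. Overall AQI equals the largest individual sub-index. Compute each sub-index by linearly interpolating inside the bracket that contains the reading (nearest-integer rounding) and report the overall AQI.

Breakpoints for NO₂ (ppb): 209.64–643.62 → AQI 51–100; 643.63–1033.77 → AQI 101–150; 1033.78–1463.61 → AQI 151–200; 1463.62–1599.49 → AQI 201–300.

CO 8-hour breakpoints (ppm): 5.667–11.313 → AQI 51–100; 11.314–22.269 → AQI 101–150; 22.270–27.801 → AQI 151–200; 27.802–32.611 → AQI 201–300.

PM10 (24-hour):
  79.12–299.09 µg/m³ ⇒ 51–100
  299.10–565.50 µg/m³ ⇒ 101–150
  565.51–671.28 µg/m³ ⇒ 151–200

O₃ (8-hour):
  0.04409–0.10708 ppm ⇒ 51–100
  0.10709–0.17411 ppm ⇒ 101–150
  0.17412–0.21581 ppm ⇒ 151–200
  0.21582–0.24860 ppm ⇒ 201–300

NO₂: 744.01 ∈ [643.63, 1033.77] ↔ index [101, 150].
101 + (744.01−643.63)·(150−101)/(1033.77−643.63) = 101 + 100.38·49/390.14 ≈ 113.61, so AQI = 114.
CO: 8.313 lies in 5.667–11.313, so I_lo=51, I_hi=100, C_lo=5.667, C_hi=11.313.
(100−51)/(11.313−5.667) × (8.313−5.667) + 51 = 49/5.646 × 2.646 + 51 ≈ 73.96 → 74.
PM10: row 79.12–299.09 (AQI 51–100). (100−51)·(250.35−79.12)/(299.09−79.12) + 51 = 49·171.23/219.97 + 51 ≈ 89.14 → 89.
O₃: row 0.21582–0.24860 (AQI 201–300). (300−201)·(0.23929−0.21582)/(0.24860−0.21582) + 201 = 99·0.02347/0.03278 + 201 ≈ 271.88 → 272.
Sub-indices: NO₂→114, CO→74, PM10→89, O₃→272. Overall AQI = max = 272; dominant pollutant is O₃.
AQI 272: Very Unhealthy.

272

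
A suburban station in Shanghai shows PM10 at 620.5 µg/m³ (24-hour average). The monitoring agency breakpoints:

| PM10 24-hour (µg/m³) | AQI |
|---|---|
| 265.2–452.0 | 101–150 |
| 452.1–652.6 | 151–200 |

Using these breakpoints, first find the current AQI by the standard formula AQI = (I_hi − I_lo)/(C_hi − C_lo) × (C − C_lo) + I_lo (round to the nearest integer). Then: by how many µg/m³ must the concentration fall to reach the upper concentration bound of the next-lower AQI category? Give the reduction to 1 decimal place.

PM10: 620.5 lies in 452.1–652.6, so I_lo=151, I_hi=200, C_lo=452.1, C_hi=652.6.
(200−151)/(652.6−452.1) × (620.5−452.1) + 151 = 49/200.5 × 168.4 + 151 ≈ 192.16 → 192.
Current AQI 192 is in the Unhealthy range (151–200). The next-lower category tops out at AQI 150, whose upper concentration bound is 452.0 µg/m³.
Reduction needed = 620.5 − 452.0 = 168.5 µg/m³.

168.5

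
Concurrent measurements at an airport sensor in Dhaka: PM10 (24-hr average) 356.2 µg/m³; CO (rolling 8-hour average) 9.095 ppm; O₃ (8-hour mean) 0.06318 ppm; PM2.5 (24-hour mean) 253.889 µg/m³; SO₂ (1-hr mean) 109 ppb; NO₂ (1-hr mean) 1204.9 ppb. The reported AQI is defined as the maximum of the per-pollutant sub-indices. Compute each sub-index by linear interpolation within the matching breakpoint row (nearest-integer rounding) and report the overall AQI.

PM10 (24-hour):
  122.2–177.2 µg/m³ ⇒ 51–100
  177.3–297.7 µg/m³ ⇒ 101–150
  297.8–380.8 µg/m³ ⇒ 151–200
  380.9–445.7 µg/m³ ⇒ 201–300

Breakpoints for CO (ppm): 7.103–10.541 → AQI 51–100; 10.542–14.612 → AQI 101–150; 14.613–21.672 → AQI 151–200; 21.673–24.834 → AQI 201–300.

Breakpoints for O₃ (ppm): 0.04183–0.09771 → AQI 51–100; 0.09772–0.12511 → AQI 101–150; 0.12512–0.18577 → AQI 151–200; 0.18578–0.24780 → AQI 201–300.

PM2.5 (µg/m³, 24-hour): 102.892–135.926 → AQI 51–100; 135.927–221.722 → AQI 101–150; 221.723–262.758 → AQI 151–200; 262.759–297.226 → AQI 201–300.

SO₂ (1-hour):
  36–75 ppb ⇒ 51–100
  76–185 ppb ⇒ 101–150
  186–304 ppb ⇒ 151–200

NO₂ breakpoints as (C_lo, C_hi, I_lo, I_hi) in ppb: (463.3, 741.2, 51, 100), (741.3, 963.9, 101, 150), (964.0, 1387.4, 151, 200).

189

PM10 356.2: bracket 297.8–380.8 → index 151–200; slope 49/83.0, offset 58.4.
AQI = 151 + 49/83.0·58.4 ≈ 185.48 ⇒ 185.
CO: 9.095 lies in 7.103–10.541, so I_lo=51, I_hi=100, C_lo=7.103, C_hi=10.541.
(100−51)/(10.541−7.103) × (9.095−7.103) + 51 = 49/3.438 × 1.992 + 51 ≈ 79.39 → 79.
O₃: 0.06318 lies in 0.04183–0.09771, so I_lo=51, I_hi=100, C_lo=0.04183, C_hi=0.09771.
(100−51)/(0.09771−0.04183) × (0.06318−0.04183) + 51 = 49/0.05588 × 0.02135 + 51 ≈ 69.72 → 70.
PM2.5 253.889: bracket 221.723–262.758 → index 151–200; slope 49/41.035, offset 32.166.
AQI = 151 + 49/41.035·32.166 ≈ 189.41 ⇒ 189.
SO₂: row 76–185 (AQI 101–150). (150−101)·(109−76)/(185−76) + 101 = 49·33/109 + 101 ≈ 115.83 → 116.
NO₂ 1204.9: bracket 964.0–1387.4 → index 151–200; slope 49/423.4, offset 240.9.
AQI = 151 + 49/423.4·240.9 ≈ 178.88 ⇒ 179.
Sub-indices: PM10→185, CO→79, O₃→70, PM2.5→189, SO₂→116, NO₂→179. Overall AQI = max = 189; dominant pollutant is PM2.5.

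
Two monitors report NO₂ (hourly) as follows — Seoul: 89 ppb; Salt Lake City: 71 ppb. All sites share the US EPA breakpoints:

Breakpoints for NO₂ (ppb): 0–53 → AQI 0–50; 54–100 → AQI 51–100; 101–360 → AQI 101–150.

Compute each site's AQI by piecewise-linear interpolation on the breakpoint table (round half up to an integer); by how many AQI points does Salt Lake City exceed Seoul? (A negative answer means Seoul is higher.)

-19

Seoul: 89 lies in 54–100, so I_lo=51, I_hi=100, C_lo=54, C_hi=100.
(100−51)/(100−54) × (89−54) + 51 = 49/46 × 35 + 51 ≈ 88.28 → 88.
Salt Lake City: 71 ∈ [54, 100] ↔ index [51, 100].
51 + (71−54)·(100−51)/(100−54) = 51 + 17·49/46 ≈ 69.11, so AQI = 69.
AQIs: Seoul=88, Salt Lake City=69. Salt Lake City (69) − Seoul (88) = -19.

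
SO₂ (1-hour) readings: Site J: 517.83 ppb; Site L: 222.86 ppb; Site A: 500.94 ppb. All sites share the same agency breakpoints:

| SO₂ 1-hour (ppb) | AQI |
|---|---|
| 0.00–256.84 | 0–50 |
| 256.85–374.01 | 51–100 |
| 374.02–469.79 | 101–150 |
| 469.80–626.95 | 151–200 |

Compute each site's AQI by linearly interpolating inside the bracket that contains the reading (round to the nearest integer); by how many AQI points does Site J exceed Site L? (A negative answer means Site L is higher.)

Site J: 517.83 lies in 469.80–626.95, so I_lo=151, I_hi=200, C_lo=469.80, C_hi=626.95.
(200−151)/(626.95−469.80) × (517.83−469.80) + 151 = 49/157.15 × 48.03 + 151 ≈ 165.98 → 166.
Site L 222.86: bracket 0.00–256.84 → index 0–50; slope 50/256.84, offset 222.86.
AQI = 0 + 50/256.84·222.86 ≈ 43.38 ⇒ 43.
Site A: 500.94 ∈ [469.80, 626.95] ↔ index [151, 200].
151 + (500.94−469.80)·(200−151)/(626.95−469.80) = 151 + 31.14·49/157.15 ≈ 160.71, so AQI = 161.
AQIs: Site J=166, Site L=43, Site A=161. Site J (166) − Site L (43) = 123.

123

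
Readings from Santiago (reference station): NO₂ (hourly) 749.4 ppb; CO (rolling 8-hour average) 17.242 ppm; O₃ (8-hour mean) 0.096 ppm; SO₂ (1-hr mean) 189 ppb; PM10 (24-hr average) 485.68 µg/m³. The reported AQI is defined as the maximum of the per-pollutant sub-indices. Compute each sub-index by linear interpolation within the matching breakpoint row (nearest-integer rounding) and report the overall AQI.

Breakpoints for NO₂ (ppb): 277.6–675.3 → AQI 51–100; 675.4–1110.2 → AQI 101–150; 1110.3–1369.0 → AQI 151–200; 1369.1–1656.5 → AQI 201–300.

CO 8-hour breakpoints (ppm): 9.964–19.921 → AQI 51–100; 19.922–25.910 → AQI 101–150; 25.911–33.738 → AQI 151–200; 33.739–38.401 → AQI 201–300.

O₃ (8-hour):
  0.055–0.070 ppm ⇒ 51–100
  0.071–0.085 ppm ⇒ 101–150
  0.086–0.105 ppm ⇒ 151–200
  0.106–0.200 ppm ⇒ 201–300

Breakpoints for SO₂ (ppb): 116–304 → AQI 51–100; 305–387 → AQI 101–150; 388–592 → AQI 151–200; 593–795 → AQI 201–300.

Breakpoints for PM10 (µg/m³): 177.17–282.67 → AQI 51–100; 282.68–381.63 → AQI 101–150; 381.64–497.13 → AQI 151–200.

NO₂: 749.4 lies in 675.4–1110.2, so I_lo=101, I_hi=150, C_lo=675.4, C_hi=1110.2.
(150−101)/(1110.2−675.4) × (749.4−675.4) + 101 = 49/434.8 × 74.0 + 101 ≈ 109.34 → 109.
CO: 17.242 lies in 9.964–19.921, so I_lo=51, I_hi=100, C_lo=9.964, C_hi=19.921.
(100−51)/(19.921−9.964) × (17.242−9.964) + 51 = 49/9.957 × 7.278 + 51 ≈ 86.82 → 87.
O₃ 0.096: bracket 0.086–0.105 → index 151–200; slope 49/0.019, offset 0.010.
AQI = 151 + 49/0.019·0.010 ≈ 176.79 ⇒ 177.
SO₂: row 116–304 (AQI 51–100). (100−51)·(189−116)/(304−116) + 51 = 49·73/188 + 51 ≈ 70.03 → 70.
PM10: 485.68 lies in 381.64–497.13, so I_lo=151, I_hi=200, C_lo=381.64, C_hi=497.13.
(200−151)/(497.13−381.64) × (485.68−381.64) + 151 = 49/115.49 × 104.04 + 151 ≈ 195.14 → 195.
Sub-indices: NO₂→109, CO→87, O₃→177, SO₂→70, PM10→195. Overall AQI = max = 195; dominant pollutant is PM10.

195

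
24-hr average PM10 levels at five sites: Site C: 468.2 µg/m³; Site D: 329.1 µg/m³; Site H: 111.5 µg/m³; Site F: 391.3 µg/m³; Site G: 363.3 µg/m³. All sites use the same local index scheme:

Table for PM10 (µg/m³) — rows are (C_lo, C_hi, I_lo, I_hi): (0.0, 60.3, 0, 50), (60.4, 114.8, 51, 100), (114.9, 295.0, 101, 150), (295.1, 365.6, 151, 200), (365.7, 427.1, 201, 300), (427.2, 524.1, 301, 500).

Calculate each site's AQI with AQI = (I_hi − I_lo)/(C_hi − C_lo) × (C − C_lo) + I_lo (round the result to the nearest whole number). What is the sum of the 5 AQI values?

Site C: row 427.2–524.1 (AQI 301–500). (500−301)·(468.2−427.2)/(524.1−427.2) + 301 = 199·41.0/96.9 + 301 ≈ 385.20 → 385.
Site D: 329.1 lies in 295.1–365.6, so I_lo=151, I_hi=200, C_lo=295.1, C_hi=365.6.
(200−151)/(365.6−295.1) × (329.1−295.1) + 151 = 49/70.5 × 34.0 + 151 ≈ 174.63 → 175.
Site H: row 60.4–114.8 (AQI 51–100). (100−51)·(111.5−60.4)/(114.8−60.4) + 51 = 49·51.1/54.4 + 51 ≈ 97.03 → 97.
Site F: row 365.7–427.1 (AQI 201–300). (300−201)·(391.3−365.7)/(427.1−365.7) + 201 = 99·25.6/61.4 + 201 ≈ 242.28 → 242.
Site G: row 295.1–365.6 (AQI 151–200). (200−151)·(363.3−295.1)/(365.6−295.1) + 151 = 49·68.2/70.5 + 151 ≈ 198.40 → 198.
AQIs: Site C=385, Site D=175, Site H=97, Site F=242, Site G=198. Sum = 385 + 175 + 97 + 242 + 198 = 1097.

1097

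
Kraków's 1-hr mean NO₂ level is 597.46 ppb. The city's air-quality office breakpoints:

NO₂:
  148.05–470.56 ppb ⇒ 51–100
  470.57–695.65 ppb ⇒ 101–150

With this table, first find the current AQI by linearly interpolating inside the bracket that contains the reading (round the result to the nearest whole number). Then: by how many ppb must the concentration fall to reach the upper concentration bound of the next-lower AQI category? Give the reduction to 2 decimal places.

NO₂: 597.46 ∈ [470.57, 695.65] ↔ index [101, 150].
101 + (597.46−470.57)·(150−101)/(695.65−470.57) = 101 + 126.89·49/225.08 ≈ 128.62, so AQI = 129.
Current AQI 129 is in the Unhealthy for Sensitive Groups range (101–150). The next-lower category tops out at AQI 100, whose upper concentration bound is 470.56 ppb.
Reduction needed = 597.46 − 470.56 = 126.90 ppb.

126.90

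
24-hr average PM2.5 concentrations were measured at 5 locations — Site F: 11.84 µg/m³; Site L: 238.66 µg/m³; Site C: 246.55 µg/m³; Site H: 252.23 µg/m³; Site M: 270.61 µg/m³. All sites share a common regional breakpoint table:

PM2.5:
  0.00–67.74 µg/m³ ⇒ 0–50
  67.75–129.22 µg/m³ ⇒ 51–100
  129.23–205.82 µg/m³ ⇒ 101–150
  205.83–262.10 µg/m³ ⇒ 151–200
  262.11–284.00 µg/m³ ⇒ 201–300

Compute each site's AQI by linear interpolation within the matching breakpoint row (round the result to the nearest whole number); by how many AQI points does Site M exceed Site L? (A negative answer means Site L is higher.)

Site F 11.84: bracket 0.00–67.74 → index 0–50; slope 50/67.74, offset 11.84.
AQI = 0 + 50/67.74·11.84 ≈ 8.74 ⇒ 9.
Site L 238.66: bracket 205.83–262.10 → index 151–200; slope 49/56.27, offset 32.83.
AQI = 151 + 49/56.27·32.83 ≈ 179.59 ⇒ 180.
Site C 246.55: bracket 205.83–262.10 → index 151–200; slope 49/56.27, offset 40.72.
AQI = 151 + 49/56.27·40.72 ≈ 186.46 ⇒ 186.
Site H: 252.23 ∈ [205.83, 262.10] ↔ index [151, 200].
151 + (252.23−205.83)·(200−151)/(262.10−205.83) = 151 + 46.40·49/56.27 ≈ 191.41, so AQI = 191.
Site M: 270.61 ∈ [262.11, 284.00] ↔ index [201, 300].
201 + (270.61−262.11)·(300−201)/(284.00−262.11) = 201 + 8.50·99/21.89 ≈ 239.44, so AQI = 239.
AQIs: Site F=9, Site L=180, Site C=186, Site H=191, Site M=239. Site M (239) − Site L (180) = 59.

59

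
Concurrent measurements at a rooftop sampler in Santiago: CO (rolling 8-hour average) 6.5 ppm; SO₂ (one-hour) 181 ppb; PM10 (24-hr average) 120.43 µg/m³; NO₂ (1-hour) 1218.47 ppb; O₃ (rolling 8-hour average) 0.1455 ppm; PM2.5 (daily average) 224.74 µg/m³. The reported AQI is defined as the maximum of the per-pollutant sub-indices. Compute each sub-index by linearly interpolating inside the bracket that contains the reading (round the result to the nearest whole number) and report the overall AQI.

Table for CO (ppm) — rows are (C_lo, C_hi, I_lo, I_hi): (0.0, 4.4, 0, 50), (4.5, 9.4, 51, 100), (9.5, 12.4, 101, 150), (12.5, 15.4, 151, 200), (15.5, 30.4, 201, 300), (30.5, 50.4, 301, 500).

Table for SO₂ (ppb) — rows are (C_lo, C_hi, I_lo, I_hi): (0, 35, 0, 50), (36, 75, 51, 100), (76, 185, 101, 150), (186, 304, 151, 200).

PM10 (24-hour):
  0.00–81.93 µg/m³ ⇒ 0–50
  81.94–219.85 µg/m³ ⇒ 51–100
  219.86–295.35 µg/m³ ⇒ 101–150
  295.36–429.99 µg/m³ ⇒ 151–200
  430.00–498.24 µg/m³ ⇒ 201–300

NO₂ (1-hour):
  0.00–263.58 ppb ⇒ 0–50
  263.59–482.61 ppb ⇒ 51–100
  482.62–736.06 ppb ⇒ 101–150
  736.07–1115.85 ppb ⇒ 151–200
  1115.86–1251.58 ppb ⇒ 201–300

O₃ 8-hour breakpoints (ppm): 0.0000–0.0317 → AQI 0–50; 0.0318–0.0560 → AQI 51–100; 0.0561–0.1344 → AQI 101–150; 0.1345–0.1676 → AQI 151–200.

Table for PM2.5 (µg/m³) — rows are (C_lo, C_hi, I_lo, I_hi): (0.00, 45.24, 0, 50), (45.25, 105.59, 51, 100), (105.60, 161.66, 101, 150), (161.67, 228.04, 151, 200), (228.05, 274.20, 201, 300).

276

CO 6.5: bracket 4.5–9.4 → index 51–100; slope 49/4.9, offset 2.0.
AQI = 51 + 49/4.9·2.0 ≈ 71.00 ⇒ 71.
SO₂: 181 ∈ [76, 185] ↔ index [101, 150].
101 + (181−76)·(150−101)/(185−76) = 101 + 105·49/109 ≈ 148.20, so AQI = 148.
PM10: 120.43 ∈ [81.94, 219.85] ↔ index [51, 100].
51 + (120.43−81.94)·(100−51)/(219.85−81.94) = 51 + 38.49·49/137.91 ≈ 64.68, so AQI = 65.
NO₂: 1218.47 lies in 1115.86–1251.58, so I_lo=201, I_hi=300, C_lo=1115.86, C_hi=1251.58.
(300−201)/(1251.58−1115.86) × (1218.47−1115.86) + 201 = 99/135.72 × 102.61 + 201 ≈ 275.85 → 276.
O₃: row 0.1345–0.1676 (AQI 151–200). (200−151)·(0.1455−0.1345)/(0.1676−0.1345) + 151 = 49·0.0110/0.0331 + 151 ≈ 167.28 → 167.
PM2.5: row 161.67–228.04 (AQI 151–200). (200−151)·(224.74−161.67)/(228.04−161.67) + 151 = 49·63.07/66.37 + 151 ≈ 197.56 → 198.
Sub-indices: CO→71, SO₂→148, PM10→65, NO₂→276, O₃→167, PM2.5→198. Overall AQI = max = 276; dominant pollutant is NO₂.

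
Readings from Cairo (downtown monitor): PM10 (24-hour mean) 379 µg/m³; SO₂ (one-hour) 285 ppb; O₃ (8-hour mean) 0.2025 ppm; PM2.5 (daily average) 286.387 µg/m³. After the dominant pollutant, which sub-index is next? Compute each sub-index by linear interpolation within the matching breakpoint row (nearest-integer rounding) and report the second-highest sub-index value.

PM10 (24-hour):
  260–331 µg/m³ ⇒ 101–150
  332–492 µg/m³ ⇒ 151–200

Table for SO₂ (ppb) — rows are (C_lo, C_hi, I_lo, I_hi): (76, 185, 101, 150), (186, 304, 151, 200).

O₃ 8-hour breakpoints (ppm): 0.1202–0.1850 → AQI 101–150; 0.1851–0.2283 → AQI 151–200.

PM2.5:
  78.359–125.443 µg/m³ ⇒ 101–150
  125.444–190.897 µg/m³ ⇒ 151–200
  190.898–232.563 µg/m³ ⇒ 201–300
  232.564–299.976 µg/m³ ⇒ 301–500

PM10: 379 ∈ [332, 492] ↔ index [151, 200].
151 + (379−332)·(200−151)/(492−332) = 151 + 47·49/160 ≈ 165.39, so AQI = 165.
SO₂: 285 lies in 186–304, so I_lo=151, I_hi=200, C_lo=186, C_hi=304.
(200−151)/(304−186) × (285−186) + 151 = 49/118 × 99 + 151 ≈ 192.11 → 192.
O₃ 0.2025: bracket 0.1851–0.2283 → index 151–200; slope 49/0.0432, offset 0.0174.
AQI = 151 + 49/0.0432·0.0174 ≈ 170.74 ⇒ 171.
PM2.5: 286.387 lies in 232.564–299.976, so I_lo=301, I_hi=500, C_lo=232.564, C_hi=299.976.
(500−301)/(299.976−232.564) × (286.387−232.564) + 301 = 199/67.412 × 53.823 + 301 ≈ 459.89 → 460.
Sub-indices: PM10→165, SO₂→192, O₃→171, PM2.5→460. Ranked high→low: 460, 192, 171, 165. Second-highest sub-index = 192.

192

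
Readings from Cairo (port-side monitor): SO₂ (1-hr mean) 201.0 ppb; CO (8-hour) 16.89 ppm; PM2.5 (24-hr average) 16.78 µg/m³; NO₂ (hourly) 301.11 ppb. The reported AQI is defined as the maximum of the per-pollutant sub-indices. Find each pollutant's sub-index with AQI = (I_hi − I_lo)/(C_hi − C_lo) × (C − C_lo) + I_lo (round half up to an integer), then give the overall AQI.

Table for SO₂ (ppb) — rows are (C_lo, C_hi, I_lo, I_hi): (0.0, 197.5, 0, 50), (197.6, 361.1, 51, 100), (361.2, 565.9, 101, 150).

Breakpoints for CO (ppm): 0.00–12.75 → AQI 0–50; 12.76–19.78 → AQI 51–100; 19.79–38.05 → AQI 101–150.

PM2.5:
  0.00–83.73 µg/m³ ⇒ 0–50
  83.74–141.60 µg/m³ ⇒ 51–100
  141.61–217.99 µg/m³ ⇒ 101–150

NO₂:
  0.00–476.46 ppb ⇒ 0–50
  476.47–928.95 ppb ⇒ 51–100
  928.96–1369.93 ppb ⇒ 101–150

SO₂: 201.0 lies in 197.6–361.1, so I_lo=51, I_hi=100, C_lo=197.6, C_hi=361.1.
(100−51)/(361.1−197.6) × (201.0−197.6) + 51 = 49/163.5 × 3.4 + 51 ≈ 52.02 → 52.
CO 16.89: bracket 12.76–19.78 → index 51–100; slope 49/7.02, offset 4.13.
AQI = 51 + 49/7.02·4.13 ≈ 79.83 ⇒ 80.
PM2.5 16.78: bracket 0.00–83.73 → index 0–50; slope 50/83.73, offset 16.78.
AQI = 0 + 50/83.73·16.78 ≈ 10.02 ⇒ 10.
NO₂: row 0.00–476.46 (AQI 0–50). (50−0)·(301.11−0.00)/(476.46−0.00) + 0 = 50·301.11/476.46 + 0 ≈ 31.60 → 32.
Sub-indices: SO₂→52, CO→80, PM2.5→10, NO₂→32. Overall AQI = max = 80; dominant pollutant is CO.

80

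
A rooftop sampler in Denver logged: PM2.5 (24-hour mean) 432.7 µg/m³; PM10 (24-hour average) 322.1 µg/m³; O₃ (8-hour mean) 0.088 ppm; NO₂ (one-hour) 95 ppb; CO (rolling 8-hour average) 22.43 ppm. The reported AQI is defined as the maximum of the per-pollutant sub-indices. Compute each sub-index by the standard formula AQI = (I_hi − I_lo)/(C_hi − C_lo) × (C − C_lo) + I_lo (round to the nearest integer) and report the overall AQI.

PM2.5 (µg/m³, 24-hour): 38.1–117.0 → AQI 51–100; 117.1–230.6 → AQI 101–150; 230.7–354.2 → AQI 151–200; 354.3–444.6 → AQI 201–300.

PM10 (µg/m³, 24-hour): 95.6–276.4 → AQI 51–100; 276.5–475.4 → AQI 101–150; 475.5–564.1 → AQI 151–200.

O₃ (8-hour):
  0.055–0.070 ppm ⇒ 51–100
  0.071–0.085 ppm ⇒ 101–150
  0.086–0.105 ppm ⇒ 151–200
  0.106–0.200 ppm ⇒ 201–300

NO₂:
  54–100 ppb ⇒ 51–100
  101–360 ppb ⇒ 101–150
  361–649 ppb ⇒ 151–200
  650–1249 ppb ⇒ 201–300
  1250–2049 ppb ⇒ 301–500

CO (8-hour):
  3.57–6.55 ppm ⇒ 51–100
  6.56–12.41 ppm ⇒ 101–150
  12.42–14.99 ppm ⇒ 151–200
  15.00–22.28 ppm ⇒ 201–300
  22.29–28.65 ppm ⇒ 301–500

PM2.5: 432.7 ∈ [354.3, 444.6] ↔ index [201, 300].
201 + (432.7−354.3)·(300−201)/(444.6−354.3) = 201 + 78.4·99/90.3 ≈ 286.95, so AQI = 287.
PM10: 322.1 ∈ [276.5, 475.4] ↔ index [101, 150].
101 + (322.1−276.5)·(150−101)/(475.4−276.5) = 101 + 45.6·49/198.9 ≈ 112.23, so AQI = 112.
O₃: 0.088 lies in 0.086–0.105, so I_lo=151, I_hi=200, C_lo=0.086, C_hi=0.105.
(200−151)/(0.105−0.086) × (0.088−0.086) + 151 = 49/0.019 × 0.002 + 151 ≈ 156.16 → 156.
NO₂: 95 ∈ [54, 100] ↔ index [51, 100].
51 + (95−54)·(100−51)/(100−54) = 51 + 41·49/46 ≈ 94.67, so AQI = 95.
CO: 22.43 ∈ [22.29, 28.65] ↔ index [301, 500].
301 + (22.43−22.29)·(500−301)/(28.65−22.29) = 301 + 0.14·199/6.36 ≈ 305.38, so AQI = 305.
Sub-indices: PM2.5→287, PM10→112, O₃→156, NO₂→95, CO→305. Overall AQI = max = 305; dominant pollutant is CO.
AQI 305: Hazardous.

305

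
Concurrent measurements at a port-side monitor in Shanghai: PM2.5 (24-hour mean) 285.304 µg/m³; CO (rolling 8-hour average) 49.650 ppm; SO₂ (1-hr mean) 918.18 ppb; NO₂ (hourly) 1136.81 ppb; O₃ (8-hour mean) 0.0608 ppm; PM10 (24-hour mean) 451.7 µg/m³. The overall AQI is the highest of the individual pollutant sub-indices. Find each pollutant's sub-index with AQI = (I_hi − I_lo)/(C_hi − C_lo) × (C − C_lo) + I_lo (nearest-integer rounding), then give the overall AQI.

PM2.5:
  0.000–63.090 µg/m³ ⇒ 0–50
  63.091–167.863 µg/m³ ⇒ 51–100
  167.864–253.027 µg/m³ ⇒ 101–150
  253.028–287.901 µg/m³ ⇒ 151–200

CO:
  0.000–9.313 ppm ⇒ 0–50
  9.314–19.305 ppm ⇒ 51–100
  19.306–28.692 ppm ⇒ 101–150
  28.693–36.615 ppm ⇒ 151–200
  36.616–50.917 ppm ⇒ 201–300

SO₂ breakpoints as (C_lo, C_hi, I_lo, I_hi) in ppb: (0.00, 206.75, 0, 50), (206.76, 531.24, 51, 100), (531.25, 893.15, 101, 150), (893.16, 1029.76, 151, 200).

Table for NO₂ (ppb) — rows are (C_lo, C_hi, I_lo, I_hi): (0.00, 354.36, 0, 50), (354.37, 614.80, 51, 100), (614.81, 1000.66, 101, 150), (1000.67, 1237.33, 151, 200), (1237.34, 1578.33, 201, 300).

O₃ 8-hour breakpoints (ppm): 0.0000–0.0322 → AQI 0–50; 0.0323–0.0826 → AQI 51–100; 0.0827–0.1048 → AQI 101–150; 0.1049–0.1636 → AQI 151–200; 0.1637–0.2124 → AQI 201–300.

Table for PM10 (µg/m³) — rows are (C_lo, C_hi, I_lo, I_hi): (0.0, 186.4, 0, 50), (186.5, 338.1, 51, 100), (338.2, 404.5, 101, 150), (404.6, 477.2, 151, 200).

291

PM2.5 285.304: bracket 253.028–287.901 → index 151–200; slope 49/34.873, offset 32.276.
AQI = 151 + 49/34.873·32.276 ≈ 196.35 ⇒ 196.
CO: row 36.616–50.917 (AQI 201–300). (300−201)·(49.650−36.616)/(50.917−36.616) + 201 = 99·13.034/14.301 + 201 ≈ 291.23 → 291.
SO₂: 918.18 ∈ [893.16, 1029.76] ↔ index [151, 200].
151 + (918.18−893.16)·(200−151)/(1029.76−893.16) = 151 + 25.02·49/136.60 ≈ 159.97, so AQI = 160.
NO₂: row 1000.67–1237.33 (AQI 151–200). (200−151)·(1136.81−1000.67)/(1237.33−1000.67) + 151 = 49·136.14/236.66 + 151 ≈ 179.19 → 179.
O₃: row 0.0323–0.0826 (AQI 51–100). (100−51)·(0.0608−0.0323)/(0.0826−0.0323) + 51 = 49·0.0285/0.0503 + 51 ≈ 78.76 → 79.
PM10: 451.7 lies in 404.6–477.2, so I_lo=151, I_hi=200, C_lo=404.6, C_hi=477.2.
(200−151)/(477.2−404.6) × (451.7−404.6) + 151 = 49/72.6 × 47.1 + 151 ≈ 182.79 → 183.
Sub-indices: PM2.5→196, CO→291, SO₂→160, NO₂→179, O₃→79, PM10→183. Overall AQI = max = 291; dominant pollutant is CO.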